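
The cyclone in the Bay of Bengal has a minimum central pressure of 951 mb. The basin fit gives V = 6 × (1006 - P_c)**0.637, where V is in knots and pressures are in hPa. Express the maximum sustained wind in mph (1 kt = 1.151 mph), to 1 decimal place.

ΔP = 1006 − 951 = 55 mb.
V ≈ 6 × 55^0.637 = 6 × 12.841 ≈ 77.048 kt.
77.048 × 1.151 ≈ 88.68 mph → 88.7 mph.

88.7 mph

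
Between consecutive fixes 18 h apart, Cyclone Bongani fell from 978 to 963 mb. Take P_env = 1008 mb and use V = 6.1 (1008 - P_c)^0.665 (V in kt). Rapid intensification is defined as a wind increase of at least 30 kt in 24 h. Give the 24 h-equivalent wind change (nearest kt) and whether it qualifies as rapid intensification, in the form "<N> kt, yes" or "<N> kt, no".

24 kt, no

V₁: ΔP = 30, V ≈ 6.1 × 30^0.665 ≈ 58.56 kt.
V₂: ΔP = 45, V ≈ 6.1 × 45^0.665 ≈ 76.69 kt.
ΔV over 18 h = 18.13 kt → 24 h equivalent = 18.13 × 24/18 ≈ 24.17 kt.
24 kt < 30 kt ⇒ not rapid intensification.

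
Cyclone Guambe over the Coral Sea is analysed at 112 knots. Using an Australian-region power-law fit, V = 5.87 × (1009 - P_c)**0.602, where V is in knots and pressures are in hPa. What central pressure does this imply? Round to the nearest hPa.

ΔP = (V / 5.87)^(1/0.602) = (112/5.87)^1.661.
112/5.87 = 19.080; 19.080^1.661 ≈ 134.03 hPa.
P_c = 1009 − 134.03 = 874.97 ≈ 875 hPa.

875 hPa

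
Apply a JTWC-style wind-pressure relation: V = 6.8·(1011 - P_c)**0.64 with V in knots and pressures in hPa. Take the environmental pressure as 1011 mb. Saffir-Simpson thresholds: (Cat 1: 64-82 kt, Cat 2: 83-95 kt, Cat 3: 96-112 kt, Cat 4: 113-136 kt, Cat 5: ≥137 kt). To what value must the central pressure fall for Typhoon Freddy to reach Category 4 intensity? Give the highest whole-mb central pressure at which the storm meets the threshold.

Category 4 begins at V = 113 kt.
Required ΔP = (113/6.8)^(1/0.64) = 16.618^1.562 ≈ 80.75 mb.
P_c ≤ 1011 − 80.75 = 930.25, so the highest integer P_c is 930 mb.

930 mb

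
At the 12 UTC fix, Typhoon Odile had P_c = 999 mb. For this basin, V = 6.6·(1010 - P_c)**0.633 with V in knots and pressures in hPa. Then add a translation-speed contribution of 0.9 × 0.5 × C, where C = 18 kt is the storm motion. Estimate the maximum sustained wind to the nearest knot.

ΔP = 1010 − 999 = 11 mb.
11^0.633 ≈ 4.562.
V ≈ 6.6 × 4.562 ≈ 30.1 kt.
Translation term: 0.9 × 0.5 × 18 = 8.1 kt.
Corrected V ≈ 38.2 kt → 38 kt.

38 kt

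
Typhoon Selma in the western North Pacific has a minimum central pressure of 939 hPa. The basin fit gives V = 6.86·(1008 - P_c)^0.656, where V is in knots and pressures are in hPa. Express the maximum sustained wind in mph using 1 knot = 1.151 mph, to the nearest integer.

127 mph

ΔP = 1008 − 939 = 69 hPa.
V ≈ 6.86 × 69^0.656 = 6.86 × 16.080 ≈ 110.309 kt.
110.309 × 1.151 ≈ 126.97 mph → 127 mph.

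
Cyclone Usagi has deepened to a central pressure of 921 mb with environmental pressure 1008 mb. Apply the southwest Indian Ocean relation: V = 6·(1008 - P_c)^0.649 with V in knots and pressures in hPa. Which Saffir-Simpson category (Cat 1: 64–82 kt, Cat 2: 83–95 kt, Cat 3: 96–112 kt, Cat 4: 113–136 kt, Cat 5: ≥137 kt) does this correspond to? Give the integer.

ΔP = 1008 − 921 = 87 mb.
V ≈ 6 × 87^0.649 = 6 × 18.14 ≈ 109 kt.
109 kt falls in the Category 3 band.

3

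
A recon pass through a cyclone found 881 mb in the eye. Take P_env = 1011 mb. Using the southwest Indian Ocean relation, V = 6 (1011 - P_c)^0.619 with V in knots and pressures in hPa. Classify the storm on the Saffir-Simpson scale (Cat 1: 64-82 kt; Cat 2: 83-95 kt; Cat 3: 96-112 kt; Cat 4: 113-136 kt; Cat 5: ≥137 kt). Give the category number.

ΔP = 1011 − 881 = 130 mb.
V ≈ 6 × 130^0.619 = 6 × 20.35 ≈ 122 kt.
122 kt falls in the Category 4 band.

4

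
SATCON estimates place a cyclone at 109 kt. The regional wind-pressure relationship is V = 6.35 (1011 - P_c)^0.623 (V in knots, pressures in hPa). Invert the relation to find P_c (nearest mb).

915 mb

ΔP = (V / 6.35)^(1/0.623) = (109/6.35)^1.605.
109/6.35 = 17.165; 17.165^1.605 ≈ 95.89 mb.
P_c = 1011 − 95.89 = 915.11 ≈ 915 mb.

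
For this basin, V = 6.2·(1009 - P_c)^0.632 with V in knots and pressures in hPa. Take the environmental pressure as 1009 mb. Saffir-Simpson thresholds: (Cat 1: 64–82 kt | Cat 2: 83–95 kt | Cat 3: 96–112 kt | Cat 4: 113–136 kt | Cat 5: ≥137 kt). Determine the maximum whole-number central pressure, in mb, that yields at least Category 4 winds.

Category 4 begins at V = 113 kt.
Required ΔP = (113/6.2)^(1/0.632) = 18.226^1.582 ≈ 98.80 mb.
P_c ≤ 1009 − 98.80 = 910.20, so the highest integer P_c is 910 mb.

910 mb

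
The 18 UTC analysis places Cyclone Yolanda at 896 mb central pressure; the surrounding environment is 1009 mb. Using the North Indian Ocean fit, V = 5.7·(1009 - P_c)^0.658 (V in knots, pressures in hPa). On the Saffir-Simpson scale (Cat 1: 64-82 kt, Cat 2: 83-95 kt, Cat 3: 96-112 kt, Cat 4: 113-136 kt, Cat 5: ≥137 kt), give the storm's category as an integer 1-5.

ΔP = 1009 − 896 = 113 mb.
V ≈ 5.7 × 113^0.658 = 5.7 × 22.43 ≈ 128 kt.
128 kt falls in the Category 4 band.

4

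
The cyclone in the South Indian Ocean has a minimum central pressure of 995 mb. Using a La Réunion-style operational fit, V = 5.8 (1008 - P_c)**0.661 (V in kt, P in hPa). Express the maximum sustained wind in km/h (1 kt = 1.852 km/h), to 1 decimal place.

58.5 km/h

ΔP = 1008 − 995 = 13 mb.
V ≈ 5.8 × 13^0.661 = 5.8 × 5.449 ≈ 31.604 kt.
31.604 × 1.852 ≈ 58.53 km/h → 58.5 km/h.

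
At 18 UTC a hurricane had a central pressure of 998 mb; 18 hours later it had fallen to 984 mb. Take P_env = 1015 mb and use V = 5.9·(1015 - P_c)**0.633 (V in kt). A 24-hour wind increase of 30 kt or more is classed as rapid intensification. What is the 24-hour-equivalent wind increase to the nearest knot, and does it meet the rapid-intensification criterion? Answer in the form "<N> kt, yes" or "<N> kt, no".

22 kt, no

V₁: ΔP = 17, V ≈ 5.9 × 17^0.633 ≈ 35.46 kt.
V₂: ΔP = 31, V ≈ 5.9 × 31^0.633 ≈ 51.87 kt.
ΔV over 18 h = 16.41 kt → 24 h equivalent = 16.41 × 24/18 ≈ 21.88 kt.
22 kt < 30 kt ⇒ not rapid intensification.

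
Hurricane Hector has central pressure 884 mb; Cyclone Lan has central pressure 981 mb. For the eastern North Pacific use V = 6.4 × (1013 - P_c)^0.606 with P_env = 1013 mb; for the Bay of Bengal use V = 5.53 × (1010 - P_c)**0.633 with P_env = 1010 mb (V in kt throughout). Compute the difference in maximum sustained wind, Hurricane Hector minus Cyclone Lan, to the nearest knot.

Hurricane Hector: ΔP = 129; V ≈ 6.4 × 129^0.606 ≈ 121.67 kt.
Cyclone Lan: ΔP = 29; V ≈ 5.53 × 29^0.633 ≈ 46.60 kt.
Difference ≈ 121.67 − 46.60 = 75.07 → 75 kt.

75 kt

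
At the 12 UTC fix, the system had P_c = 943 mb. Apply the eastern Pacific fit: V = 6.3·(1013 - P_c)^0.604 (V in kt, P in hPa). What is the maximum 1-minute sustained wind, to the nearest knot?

ΔP = 1013 − 943 = 70 mb.
70^0.604 ≈ 13.015.
V ≈ 6.3 × 13.015 ≈ 82.0 kt.

82 kt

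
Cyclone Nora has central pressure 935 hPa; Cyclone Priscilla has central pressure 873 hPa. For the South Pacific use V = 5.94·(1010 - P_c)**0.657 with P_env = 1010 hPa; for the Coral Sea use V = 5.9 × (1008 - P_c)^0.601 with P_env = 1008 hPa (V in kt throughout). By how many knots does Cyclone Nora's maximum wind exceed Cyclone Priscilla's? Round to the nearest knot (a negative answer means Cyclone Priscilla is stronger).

Cyclone Nora: ΔP = 75; V ≈ 5.94 × 75^0.657 ≈ 101.32 kt.
Cyclone Priscilla: ΔP = 135; V ≈ 5.9 × 135^0.601 ≈ 112.51 kt.
Difference ≈ 101.32 − 112.51 = -11.19 → -11 kt.

-11 kt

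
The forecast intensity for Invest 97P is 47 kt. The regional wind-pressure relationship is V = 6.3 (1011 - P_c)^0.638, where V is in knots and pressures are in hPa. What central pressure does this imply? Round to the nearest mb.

ΔP = (V / 6.3)^(1/0.638) = (47/6.3)^1.567.
47/6.3 = 7.460; 7.460^1.567 ≈ 23.33 mb.
P_c = 1011 − 23.33 = 987.67 ≈ 988 mb.

988 mb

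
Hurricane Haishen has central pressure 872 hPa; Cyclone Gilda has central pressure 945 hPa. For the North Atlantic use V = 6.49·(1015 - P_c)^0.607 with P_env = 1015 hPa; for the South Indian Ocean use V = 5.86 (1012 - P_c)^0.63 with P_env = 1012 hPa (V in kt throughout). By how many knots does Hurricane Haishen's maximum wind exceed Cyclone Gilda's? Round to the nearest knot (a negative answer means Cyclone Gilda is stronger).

Hurricane Haishen: ΔP = 143; V ≈ 6.49 × 143^0.607 ≈ 131.99 kt.
Cyclone Gilda: ΔP = 67; V ≈ 5.86 × 67^0.63 ≈ 82.86 kt.
Difference ≈ 131.99 − 82.86 = 49.13 → 49 kt.

49 kt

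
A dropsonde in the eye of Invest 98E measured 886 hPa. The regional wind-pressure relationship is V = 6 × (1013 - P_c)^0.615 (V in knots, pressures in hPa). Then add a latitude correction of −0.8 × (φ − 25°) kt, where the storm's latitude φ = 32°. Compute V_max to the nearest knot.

112 kt

ΔP = 1013 − 886 = 127 hPa.
127^0.615 ≈ 19.672.
V ≈ 6 × 19.672 ≈ 118.0 kt.
Latitude correction: −0.8 × (32 − 25) = -5.6 kt.
Corrected V ≈ 112.4 kt → 112 kt.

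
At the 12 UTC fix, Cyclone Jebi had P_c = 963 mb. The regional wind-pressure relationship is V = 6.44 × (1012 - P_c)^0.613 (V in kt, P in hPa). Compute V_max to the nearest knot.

ΔP = 1012 − 963 = 49 mb.
49^0.613 ≈ 10.867.
V ≈ 6.44 × 10.867 ≈ 70.0 kt.

70 kt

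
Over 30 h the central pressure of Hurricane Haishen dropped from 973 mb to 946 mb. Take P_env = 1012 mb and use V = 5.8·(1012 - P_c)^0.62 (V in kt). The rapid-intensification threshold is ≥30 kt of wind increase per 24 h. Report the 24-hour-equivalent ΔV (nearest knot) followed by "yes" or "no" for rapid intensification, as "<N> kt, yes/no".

V₁: ΔP = 39, V ≈ 5.8 × 39^0.62 ≈ 56.22 kt.
V₂: ΔP = 66, V ≈ 5.8 × 66^0.62 ≈ 77.90 kt.
ΔV over 30 h = 21.68 kt → 24 h equivalent = 21.68 × 24/30 ≈ 17.34 kt.
17 kt < 30 kt ⇒ not rapid intensification.

17 kt, no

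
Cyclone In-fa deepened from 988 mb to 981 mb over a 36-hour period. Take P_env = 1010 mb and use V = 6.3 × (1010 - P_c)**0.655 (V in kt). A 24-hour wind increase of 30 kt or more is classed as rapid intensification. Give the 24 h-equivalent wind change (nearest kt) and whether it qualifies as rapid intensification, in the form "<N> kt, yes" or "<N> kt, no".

V₁: ΔP = 22, V ≈ 6.3 × 22^0.655 ≈ 47.71 kt.
V₂: ΔP = 29, V ≈ 6.3 × 29^0.655 ≈ 57.18 kt.
ΔV over 36 h = 9.47 kt → 24 h equivalent = 9.47 × 24/36 ≈ 6.31 kt.
6 kt < 30 kt ⇒ not rapid intensification.

6 kt, no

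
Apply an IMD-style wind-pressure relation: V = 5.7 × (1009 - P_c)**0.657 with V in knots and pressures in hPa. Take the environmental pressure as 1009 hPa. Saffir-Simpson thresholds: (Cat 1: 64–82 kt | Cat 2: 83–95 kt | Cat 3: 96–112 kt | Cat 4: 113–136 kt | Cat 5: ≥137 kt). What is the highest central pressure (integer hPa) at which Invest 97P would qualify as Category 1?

Category 1 begins at V = 64 kt.
Required ΔP = (64/5.7)^(1/0.657) = 11.228^1.522 ≈ 39.69 hPa.
P_c ≤ 1009 − 39.69 = 969.31, so the highest integer P_c is 969 hPa.

969 hPa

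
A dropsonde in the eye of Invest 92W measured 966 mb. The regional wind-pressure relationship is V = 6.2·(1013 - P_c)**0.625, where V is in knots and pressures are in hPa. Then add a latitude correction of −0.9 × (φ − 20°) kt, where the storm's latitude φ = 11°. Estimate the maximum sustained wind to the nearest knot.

ΔP = 1013 − 966 = 47 mb.
47^0.625 ≈ 11.093.
V ≈ 6.2 × 11.093 ≈ 68.8 kt.
Latitude correction: −0.9 × (11 − 20) = 8.1 kt.
Corrected V ≈ 76.9 kt → 77 kt.

77 kt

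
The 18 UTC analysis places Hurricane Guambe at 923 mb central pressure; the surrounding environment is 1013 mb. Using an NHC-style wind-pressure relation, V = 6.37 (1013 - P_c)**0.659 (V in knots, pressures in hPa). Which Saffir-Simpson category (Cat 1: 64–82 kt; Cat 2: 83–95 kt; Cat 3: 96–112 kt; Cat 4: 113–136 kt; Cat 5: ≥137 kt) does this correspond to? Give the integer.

ΔP = 1013 − 923 = 90 mb.
V ≈ 6.37 × 90^0.659 = 6.37 × 19.40 ≈ 124 kt.
124 kt falls in the Category 4 band.

4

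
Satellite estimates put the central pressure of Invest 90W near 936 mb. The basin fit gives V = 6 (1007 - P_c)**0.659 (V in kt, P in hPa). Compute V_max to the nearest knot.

100 kt

ΔP = 1007 − 936 = 71 mb.
71^0.659 ≈ 16.595.
V ≈ 6 × 16.595 ≈ 99.6 kt.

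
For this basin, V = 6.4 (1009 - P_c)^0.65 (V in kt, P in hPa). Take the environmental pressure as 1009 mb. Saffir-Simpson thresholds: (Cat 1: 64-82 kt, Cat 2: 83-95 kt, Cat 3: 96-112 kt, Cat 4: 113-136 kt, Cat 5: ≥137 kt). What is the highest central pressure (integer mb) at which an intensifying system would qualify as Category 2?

957 mb

Category 2 begins at V = 83 kt.
Required ΔP = (83/6.4)^(1/0.65) = 12.969^1.538 ≈ 51.54 mb.
P_c ≤ 1009 − 51.54 = 957.46, so the highest integer P_c is 957 mb.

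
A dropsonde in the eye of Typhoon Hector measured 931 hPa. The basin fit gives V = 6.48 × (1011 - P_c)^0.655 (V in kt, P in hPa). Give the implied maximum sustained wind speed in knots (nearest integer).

ΔP = 1011 − 931 = 80 hPa.
80^0.655 ≈ 17.641.
V ≈ 6.48 × 17.641 ≈ 114.3 kt.

114 kt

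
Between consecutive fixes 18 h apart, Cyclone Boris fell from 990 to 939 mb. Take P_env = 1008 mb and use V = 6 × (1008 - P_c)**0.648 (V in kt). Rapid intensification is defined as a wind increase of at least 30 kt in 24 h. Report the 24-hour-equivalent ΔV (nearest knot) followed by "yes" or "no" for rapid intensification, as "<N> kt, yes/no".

72 kt, yes

V₁: ΔP = 18, V ≈ 6 × 18^0.648 ≈ 39.05 kt.
V₂: ΔP = 69, V ≈ 6 × 69^0.648 ≈ 93.27 kt.
ΔV over 18 h = 54.22 kt → 24 h equivalent = 54.22 × 24/18 ≈ 72.29 kt.
72 kt ≥ 30 kt ⇒ rapid intensification.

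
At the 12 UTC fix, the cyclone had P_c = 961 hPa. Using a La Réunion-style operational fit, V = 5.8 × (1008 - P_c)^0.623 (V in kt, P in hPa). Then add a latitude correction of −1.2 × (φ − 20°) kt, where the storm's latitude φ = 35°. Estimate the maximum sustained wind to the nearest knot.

ΔP = 1008 − 961 = 47 hPa.
47^0.623 ≈ 11.008.
V ≈ 5.8 × 11.008 ≈ 63.8 kt.
Latitude correction: −1.2 × (35 − 20) = -18 kt.
Corrected V ≈ 45.8 kt → 46 kt.

46 kt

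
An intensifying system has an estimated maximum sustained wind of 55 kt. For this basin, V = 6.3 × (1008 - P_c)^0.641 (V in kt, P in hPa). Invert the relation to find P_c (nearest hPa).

ΔP = (V / 6.3)^(1/0.641) = (55/6.3)^1.560.
55/6.3 = 8.730; 8.730^1.560 ≈ 29.38 hPa.
P_c = 1008 − 29.38 = 978.62 ≈ 979 hPa.

979 hPa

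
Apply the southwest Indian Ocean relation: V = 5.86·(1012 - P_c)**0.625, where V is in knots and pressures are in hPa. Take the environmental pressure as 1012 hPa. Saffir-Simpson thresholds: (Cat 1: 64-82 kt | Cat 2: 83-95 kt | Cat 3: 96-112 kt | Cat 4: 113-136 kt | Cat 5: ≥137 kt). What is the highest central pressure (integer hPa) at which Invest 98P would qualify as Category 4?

Category 4 begins at V = 113 kt.
Required ΔP = (113/5.86)^(1/0.625) = 19.283^1.600 ≈ 113.84 hPa.
P_c ≤ 1012 − 113.84 = 898.16, so the highest integer P_c is 898 hPa.

898 hPa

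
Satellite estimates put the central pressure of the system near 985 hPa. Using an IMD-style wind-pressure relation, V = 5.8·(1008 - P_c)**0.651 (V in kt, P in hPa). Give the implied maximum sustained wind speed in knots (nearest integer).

45 kt

ΔP = 1008 − 985 = 23 hPa.
23^0.651 ≈ 7.700.
V ≈ 5.8 × 7.700 ≈ 44.7 kt.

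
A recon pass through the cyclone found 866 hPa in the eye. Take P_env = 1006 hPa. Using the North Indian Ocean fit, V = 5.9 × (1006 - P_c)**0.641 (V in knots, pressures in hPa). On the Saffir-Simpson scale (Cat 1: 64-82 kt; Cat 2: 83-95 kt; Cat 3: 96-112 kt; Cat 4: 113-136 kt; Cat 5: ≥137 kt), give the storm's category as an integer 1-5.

ΔP = 1006 − 866 = 140 hPa.
V ≈ 5.9 × 140^0.641 = 5.9 × 23.75 ≈ 140 kt.
140 kt falls in the Category 5 band.

5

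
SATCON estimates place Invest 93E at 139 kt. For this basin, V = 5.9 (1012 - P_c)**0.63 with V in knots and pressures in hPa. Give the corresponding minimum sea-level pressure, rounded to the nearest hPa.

861 hPa

ΔP = (V / 5.9)^(1/0.63) = (139/5.9)^1.587.
139/5.9 = 23.559; 23.559^1.587 ≈ 150.67 hPa.
P_c = 1012 − 150.67 = 861.33 ≈ 861 hPa.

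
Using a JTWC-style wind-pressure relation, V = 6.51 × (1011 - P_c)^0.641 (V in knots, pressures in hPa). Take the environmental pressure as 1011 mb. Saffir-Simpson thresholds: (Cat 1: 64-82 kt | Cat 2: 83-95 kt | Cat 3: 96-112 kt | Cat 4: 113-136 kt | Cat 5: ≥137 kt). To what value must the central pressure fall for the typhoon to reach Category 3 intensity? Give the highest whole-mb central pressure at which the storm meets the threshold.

Category 3 begins at V = 96 kt.
Required ΔP = (96/6.51)^(1/0.641) = 14.747^1.560 ≈ 66.56 mb.
P_c ≤ 1011 − 66.56 = 944.44, so the highest integer P_c is 944 mb.

944 mb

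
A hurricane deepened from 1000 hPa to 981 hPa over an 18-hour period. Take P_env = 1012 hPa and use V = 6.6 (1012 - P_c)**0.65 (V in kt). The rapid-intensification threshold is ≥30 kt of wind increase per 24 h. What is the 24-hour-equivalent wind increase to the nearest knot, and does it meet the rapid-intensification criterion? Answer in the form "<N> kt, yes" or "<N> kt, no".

38 kt, yes

V₁: ΔP = 12, V ≈ 6.6 × 12^0.65 ≈ 33.19 kt.
V₂: ΔP = 31, V ≈ 6.6 × 31^0.65 ≈ 61.51 kt.
ΔV over 18 h = 28.32 kt → 24 h equivalent = 28.32 × 24/18 ≈ 37.76 kt.
38 kt ≥ 30 kt ⇒ rapid intensification.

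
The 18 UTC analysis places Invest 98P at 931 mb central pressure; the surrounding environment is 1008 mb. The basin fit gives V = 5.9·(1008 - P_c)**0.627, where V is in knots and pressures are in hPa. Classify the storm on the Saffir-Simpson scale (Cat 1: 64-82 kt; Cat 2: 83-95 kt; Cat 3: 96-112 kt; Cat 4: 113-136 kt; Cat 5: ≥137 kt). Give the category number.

ΔP = 1008 − 931 = 77 mb.
V ≈ 5.9 × 77^0.627 = 5.9 × 15.23 ≈ 90 kt.
90 kt falls in the Category 2 band.

2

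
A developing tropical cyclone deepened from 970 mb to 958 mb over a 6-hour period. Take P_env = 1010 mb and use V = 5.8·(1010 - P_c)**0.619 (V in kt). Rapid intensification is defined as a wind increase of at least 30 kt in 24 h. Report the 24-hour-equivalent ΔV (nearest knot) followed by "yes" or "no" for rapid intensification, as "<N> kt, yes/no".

V₁: ΔP = 40, V ≈ 5.8 × 40^0.619 ≈ 56.90 kt.
V₂: ΔP = 52, V ≈ 5.8 × 52^0.619 ≈ 66.93 kt.
ΔV over 6 h = 10.03 kt → 24 h equivalent = 10.03 × 24/6 ≈ 40.12 kt.
40 kt ≥ 30 kt ⇒ rapid intensification.

40 kt, yes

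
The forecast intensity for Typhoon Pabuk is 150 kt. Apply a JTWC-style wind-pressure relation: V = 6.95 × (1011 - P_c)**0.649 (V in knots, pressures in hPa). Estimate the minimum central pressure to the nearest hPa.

897 hPa

ΔP = (V / 6.95)^(1/0.649) = (150/6.95)^1.541.
150/6.95 = 21.583; 21.583^1.541 ≈ 113.67 hPa.
P_c = 1011 − 113.67 = 897.33 ≈ 897 hPa.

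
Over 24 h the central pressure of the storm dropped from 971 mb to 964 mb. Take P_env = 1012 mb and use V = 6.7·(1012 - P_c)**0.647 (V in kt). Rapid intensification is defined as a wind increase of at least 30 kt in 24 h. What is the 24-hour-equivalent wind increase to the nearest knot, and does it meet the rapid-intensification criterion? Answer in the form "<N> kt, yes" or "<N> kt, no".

V₁: ΔP = 41, V ≈ 6.7 × 41^0.647 ≈ 74.05 kt.
V₂: ΔP = 48, V ≈ 6.7 × 48^0.647 ≈ 82.00 kt.
ΔV over 24 h = 7.95 kt → 24 h equivalent = 7.95 × 24/24 ≈ 7.95 kt.
8 kt < 30 kt ⇒ not rapid intensification.

8 kt, no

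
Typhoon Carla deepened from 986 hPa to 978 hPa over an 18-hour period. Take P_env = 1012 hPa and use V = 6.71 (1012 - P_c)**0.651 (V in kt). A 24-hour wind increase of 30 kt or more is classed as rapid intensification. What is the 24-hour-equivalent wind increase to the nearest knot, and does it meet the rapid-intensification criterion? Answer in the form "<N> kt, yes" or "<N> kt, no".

V₁: ΔP = 26, V ≈ 6.71 × 26^0.651 ≈ 55.96 kt.
V₂: ΔP = 34, V ≈ 6.71 × 34^0.651 ≈ 66.64 kt.
ΔV over 18 h = 10.68 kt → 24 h equivalent = 10.68 × 24/18 ≈ 14.24 kt.
14 kt < 30 kt ⇒ not rapid intensification.

14 kt, no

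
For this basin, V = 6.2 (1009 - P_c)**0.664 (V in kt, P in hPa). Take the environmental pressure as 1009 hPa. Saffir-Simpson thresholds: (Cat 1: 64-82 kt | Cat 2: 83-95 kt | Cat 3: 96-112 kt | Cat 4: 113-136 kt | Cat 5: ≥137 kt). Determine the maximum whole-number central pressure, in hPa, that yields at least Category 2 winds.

959 hPa

Category 2 begins at V = 83 kt.
Required ΔP = (83/6.2)^(1/0.664) = 13.387^1.506 ≈ 49.75 hPa.
P_c ≤ 1009 − 49.75 = 959.25, so the highest integer P_c is 959 hPa.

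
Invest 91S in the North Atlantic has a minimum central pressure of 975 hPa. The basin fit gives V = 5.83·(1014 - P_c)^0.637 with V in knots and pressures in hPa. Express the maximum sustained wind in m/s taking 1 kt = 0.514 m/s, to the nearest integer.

ΔP = 1014 − 975 = 39 hPa.
V ≈ 5.83 × 39^0.637 = 5.83 × 10.316 ≈ 60.142 kt.
60.142 × 0.514 ≈ 30.91 m/s → 31 m/s.

31 m/s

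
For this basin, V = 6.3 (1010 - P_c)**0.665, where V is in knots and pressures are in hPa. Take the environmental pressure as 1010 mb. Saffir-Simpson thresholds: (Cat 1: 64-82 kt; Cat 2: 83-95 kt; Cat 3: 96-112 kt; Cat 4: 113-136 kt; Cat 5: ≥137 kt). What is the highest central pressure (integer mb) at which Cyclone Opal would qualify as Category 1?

Category 1 begins at V = 64 kt.
Required ΔP = (64/6.3)^(1/0.665) = 10.159^1.504 ≈ 32.66 mb.
P_c ≤ 1010 − 32.66 = 977.34, so the highest integer P_c is 977 mb.

977 mb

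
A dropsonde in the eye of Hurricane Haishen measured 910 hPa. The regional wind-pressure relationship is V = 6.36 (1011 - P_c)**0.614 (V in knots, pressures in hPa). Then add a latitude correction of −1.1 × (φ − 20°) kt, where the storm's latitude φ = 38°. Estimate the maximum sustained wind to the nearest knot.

88 kt

ΔP = 1011 − 910 = 101 hPa.
101^0.614 ≈ 17.008.
V ≈ 6.36 × 17.008 ≈ 108.2 kt.
Latitude correction: −1.1 × (38 − 20) = -19.8 kt.
Corrected V ≈ 88.4 kt → 88 kt.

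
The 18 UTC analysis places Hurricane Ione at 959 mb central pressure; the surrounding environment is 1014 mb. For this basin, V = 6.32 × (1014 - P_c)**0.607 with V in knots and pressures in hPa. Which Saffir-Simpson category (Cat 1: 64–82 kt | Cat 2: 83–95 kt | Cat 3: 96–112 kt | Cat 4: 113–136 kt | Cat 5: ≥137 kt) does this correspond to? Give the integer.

1

ΔP = 1014 − 959 = 55 mb.
V ≈ 6.32 × 55^0.607 = 6.32 × 11.39 ≈ 72 kt.
72 kt falls in the Category 1 band.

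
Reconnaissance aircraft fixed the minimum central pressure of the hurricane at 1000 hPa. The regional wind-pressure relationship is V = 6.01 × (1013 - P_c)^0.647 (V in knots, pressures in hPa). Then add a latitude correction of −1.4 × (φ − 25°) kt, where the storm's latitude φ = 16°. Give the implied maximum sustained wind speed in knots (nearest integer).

ΔP = 1013 − 1000 = 13 hPa.
13^0.647 ≈ 5.257.
V ≈ 6.01 × 5.257 ≈ 31.6 kt.
Latitude correction: −1.4 × (16 − 25) = 12.6 kt.
Corrected V ≈ 44.2 kt → 44 kt.

44 kt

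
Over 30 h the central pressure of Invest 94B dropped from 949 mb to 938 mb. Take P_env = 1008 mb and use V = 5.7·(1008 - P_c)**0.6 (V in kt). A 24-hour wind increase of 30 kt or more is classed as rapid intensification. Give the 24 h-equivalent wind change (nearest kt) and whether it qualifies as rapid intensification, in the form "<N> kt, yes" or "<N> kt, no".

6 kt, no

V₁: ΔP = 59, V ≈ 5.7 × 59^0.6 ≈ 65.82 kt.
V₂: ΔP = 70, V ≈ 5.7 × 70^0.6 ≈ 72.93 kt.
ΔV over 30 h = 7.11 kt → 24 h equivalent = 7.11 × 24/30 ≈ 5.69 kt.
6 kt < 30 kt ⇒ not rapid intensification.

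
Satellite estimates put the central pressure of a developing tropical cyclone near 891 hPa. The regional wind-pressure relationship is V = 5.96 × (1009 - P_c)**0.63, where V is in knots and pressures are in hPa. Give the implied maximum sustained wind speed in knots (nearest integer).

120 kt

ΔP = 1009 − 891 = 118 hPa.
118^0.63 ≈ 20.197.
V ≈ 5.96 × 20.197 ≈ 120.4 kt.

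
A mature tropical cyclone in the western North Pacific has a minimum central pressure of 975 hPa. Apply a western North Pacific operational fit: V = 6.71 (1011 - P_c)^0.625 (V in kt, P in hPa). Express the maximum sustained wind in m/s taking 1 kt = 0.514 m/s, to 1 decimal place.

32.4 m/s

ΔP = 1011 − 975 = 36 hPa.
V ≈ 6.71 × 36^0.625 = 6.71 × 9.391 ≈ 63.010 kt.
63.010 × 0.514 ≈ 32.39 m/s → 32.4 m/s.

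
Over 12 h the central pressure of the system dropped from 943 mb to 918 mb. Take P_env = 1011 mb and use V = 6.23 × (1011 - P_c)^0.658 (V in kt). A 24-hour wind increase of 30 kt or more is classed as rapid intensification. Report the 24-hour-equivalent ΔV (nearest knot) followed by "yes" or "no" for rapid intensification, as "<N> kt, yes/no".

46 kt, yes

V₁: ΔP = 68, V ≈ 6.23 × 68^0.658 ≈ 100.06 kt.
V₂: ΔP = 93, V ≈ 6.23 × 93^0.658 ≈ 122.96 kt.
ΔV over 12 h = 22.90 kt → 24 h equivalent = 22.90 × 24/12 ≈ 45.80 kt.
46 kt ≥ 30 kt ⇒ rapid intensification.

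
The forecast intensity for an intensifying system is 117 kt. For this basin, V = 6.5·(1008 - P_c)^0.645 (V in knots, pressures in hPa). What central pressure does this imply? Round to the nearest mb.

ΔP = (V / 6.5)^(1/0.645) = (117/6.5)^1.550.
117/6.5 = 18.000; 18.000^1.550 ≈ 88.34 mb.
P_c = 1008 − 88.34 = 919.66 ≈ 920 mb.

920 mb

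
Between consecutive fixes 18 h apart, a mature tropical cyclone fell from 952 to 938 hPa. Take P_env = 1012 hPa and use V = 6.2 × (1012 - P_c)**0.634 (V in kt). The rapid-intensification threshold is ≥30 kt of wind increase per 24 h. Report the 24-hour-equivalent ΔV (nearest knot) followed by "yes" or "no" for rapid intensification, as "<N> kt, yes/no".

V₁: ΔP = 60, V ≈ 6.2 × 60^0.634 ≈ 83.13 kt.
V₂: ΔP = 74, V ≈ 6.2 × 74^0.634 ≈ 94.95 kt.
ΔV over 18 h = 11.82 kt → 24 h equivalent = 11.82 × 24/18 ≈ 15.76 kt.
16 kt < 30 kt ⇒ not rapid intensification.

16 kt, no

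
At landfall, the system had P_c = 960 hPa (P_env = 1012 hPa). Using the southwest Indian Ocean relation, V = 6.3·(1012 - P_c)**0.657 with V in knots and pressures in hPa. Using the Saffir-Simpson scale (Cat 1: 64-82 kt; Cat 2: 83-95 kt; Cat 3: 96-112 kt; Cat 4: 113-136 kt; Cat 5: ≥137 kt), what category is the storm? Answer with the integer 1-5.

ΔP = 1012 − 960 = 52 hPa.
V ≈ 6.3 × 52^0.657 = 6.3 × 13.41 ≈ 84 kt.
84 kt falls in the Category 2 band.

2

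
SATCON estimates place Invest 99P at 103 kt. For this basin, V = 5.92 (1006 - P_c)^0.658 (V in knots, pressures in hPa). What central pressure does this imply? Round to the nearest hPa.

ΔP = (V / 5.92)^(1/0.658) = (103/5.92)^1.520.
103/5.92 = 17.399; 17.399^1.520 ≈ 76.79 hPa.
P_c = 1006 − 76.79 = 929.21 ≈ 929 hPa.

929 hPa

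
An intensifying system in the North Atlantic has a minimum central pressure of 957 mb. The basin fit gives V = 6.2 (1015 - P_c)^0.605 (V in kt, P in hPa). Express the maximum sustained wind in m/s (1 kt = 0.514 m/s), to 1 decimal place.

37.2 m/s

ΔP = 1015 − 957 = 58 mb.
V ≈ 6.2 × 58^0.605 = 6.2 × 11.665 ≈ 72.321 kt.
72.321 × 0.514 ≈ 37.17 m/s → 37.2 m/s.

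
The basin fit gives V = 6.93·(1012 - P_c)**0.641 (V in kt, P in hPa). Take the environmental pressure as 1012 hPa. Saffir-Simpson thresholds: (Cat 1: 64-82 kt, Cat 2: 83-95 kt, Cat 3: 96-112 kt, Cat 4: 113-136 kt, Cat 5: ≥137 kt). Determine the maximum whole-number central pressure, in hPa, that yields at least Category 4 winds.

Category 4 begins at V = 113 kt.
Required ΔP = (113/6.93)^(1/0.641) = 16.306^1.560 ≈ 77.86 hPa.
P_c ≤ 1012 − 77.86 = 934.14, so the highest integer P_c is 934 hPa.

934 hPa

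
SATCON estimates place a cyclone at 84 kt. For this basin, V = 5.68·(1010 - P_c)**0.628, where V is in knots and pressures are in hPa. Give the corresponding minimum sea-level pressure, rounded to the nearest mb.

937 mb

ΔP = (V / 5.68)^(1/0.628) = (84/5.68)^1.592.
84/5.68 = 14.789; 14.789^1.592 ≈ 72.94 mb.
P_c = 1010 − 72.94 = 937.06 ≈ 937 mb.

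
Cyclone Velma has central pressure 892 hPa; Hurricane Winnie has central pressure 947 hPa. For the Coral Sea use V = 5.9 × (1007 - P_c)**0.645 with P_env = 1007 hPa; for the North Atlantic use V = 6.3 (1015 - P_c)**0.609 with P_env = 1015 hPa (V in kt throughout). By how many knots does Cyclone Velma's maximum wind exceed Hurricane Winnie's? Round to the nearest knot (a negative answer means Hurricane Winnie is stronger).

44 kt

Cyclone Velma: ΔP = 115; V ≈ 5.9 × 115^0.645 ≈ 125.89 kt.
Hurricane Winnie: ΔP = 68; V ≈ 6.3 × 68^0.609 ≈ 82.29 kt.
Difference ≈ 125.89 − 82.29 = 43.60 → 44 kt.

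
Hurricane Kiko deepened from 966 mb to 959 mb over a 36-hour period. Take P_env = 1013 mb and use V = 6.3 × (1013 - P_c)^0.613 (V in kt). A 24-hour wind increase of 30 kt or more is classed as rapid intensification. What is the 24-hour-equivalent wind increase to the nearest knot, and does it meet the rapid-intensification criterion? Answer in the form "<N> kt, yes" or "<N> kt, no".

V₁: ΔP = 47, V ≈ 6.3 × 47^0.613 ≈ 66.73 kt.
V₂: ΔP = 54, V ≈ 6.3 × 54^0.613 ≈ 72.66 kt.
ΔV over 36 h = 5.93 kt → 24 h equivalent = 5.93 × 24/36 ≈ 3.95 kt.
4 kt < 30 kt ⇒ not rapid intensification.

4 kt, no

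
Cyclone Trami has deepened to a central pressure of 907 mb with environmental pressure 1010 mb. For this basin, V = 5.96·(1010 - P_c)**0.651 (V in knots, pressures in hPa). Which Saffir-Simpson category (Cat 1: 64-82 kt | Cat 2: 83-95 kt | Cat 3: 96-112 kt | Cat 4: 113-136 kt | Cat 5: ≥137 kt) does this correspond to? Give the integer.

4

ΔP = 1010 − 907 = 103 mb.
V ≈ 5.96 × 103^0.651 = 5.96 × 20.43 ≈ 122 kt.
122 kt falls in the Category 4 band.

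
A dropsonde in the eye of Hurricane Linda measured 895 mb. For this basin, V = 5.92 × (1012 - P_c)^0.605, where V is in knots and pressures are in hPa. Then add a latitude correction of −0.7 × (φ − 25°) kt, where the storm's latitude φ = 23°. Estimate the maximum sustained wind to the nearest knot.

107 kt

ΔP = 1012 − 895 = 117 mb.
117^0.605 ≈ 17.834.
V ≈ 5.92 × 17.834 ≈ 105.6 kt.
Latitude correction: −0.7 × (23 − 25) = 1.4 kt.
Corrected V ≈ 107 kt → 107 kt.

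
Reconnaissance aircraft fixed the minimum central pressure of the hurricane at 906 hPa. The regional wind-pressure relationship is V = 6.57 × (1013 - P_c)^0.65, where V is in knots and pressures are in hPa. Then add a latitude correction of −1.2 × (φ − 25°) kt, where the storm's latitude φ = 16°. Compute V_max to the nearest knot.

ΔP = 1013 − 906 = 107 hPa.
107^0.65 ≈ 20.850.
V ≈ 6.57 × 20.850 ≈ 137.0 kt.
Latitude correction: −1.2 × (16 − 25) = 10.8 kt.
Corrected V ≈ 147.8 kt → 148 kt.

148 kt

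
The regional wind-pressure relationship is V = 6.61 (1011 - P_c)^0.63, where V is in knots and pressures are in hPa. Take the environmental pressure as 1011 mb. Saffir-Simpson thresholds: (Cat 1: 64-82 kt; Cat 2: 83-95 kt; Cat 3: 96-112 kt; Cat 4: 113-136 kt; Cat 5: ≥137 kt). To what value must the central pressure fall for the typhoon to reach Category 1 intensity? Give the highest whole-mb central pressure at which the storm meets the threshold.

974 mb

Category 1 begins at V = 64 kt.
Required ΔP = (64/6.61)^(1/0.63) = 9.682^1.587 ≈ 36.73 mb.
P_c ≤ 1011 − 36.73 = 974.27, so the highest integer P_c is 974 mb.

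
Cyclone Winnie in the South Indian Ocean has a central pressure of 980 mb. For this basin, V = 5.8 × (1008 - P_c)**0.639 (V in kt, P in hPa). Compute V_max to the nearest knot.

ΔP = 1008 − 980 = 28 mb.
28^0.639 ≈ 8.409.
V ≈ 5.8 × 8.409 ≈ 48.8 kt.

49 kt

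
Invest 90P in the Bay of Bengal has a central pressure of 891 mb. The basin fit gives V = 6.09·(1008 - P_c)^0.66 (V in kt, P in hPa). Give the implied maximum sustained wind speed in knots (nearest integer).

141 kt

ΔP = 1008 − 891 = 117 mb.
117^0.66 ≈ 23.174.
V ≈ 6.09 × 23.174 ≈ 141.1 kt.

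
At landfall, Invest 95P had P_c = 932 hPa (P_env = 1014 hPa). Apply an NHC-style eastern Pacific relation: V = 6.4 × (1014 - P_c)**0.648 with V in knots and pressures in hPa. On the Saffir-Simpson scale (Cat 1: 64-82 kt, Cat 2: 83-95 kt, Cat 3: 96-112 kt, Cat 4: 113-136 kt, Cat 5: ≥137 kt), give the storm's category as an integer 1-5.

ΔP = 1014 − 932 = 82 hPa.
V ≈ 6.4 × 82^0.648 = 6.4 × 17.38 ≈ 111 kt.
111 kt falls in the Category 3 band.

3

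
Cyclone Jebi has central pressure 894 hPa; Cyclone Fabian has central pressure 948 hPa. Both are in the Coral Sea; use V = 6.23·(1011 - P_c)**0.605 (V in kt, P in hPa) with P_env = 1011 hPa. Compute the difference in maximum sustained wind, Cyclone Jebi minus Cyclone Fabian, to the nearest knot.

Cyclone Jebi: ΔP = 117; V ≈ 6.23 × 117^0.605 ≈ 111.11 kt.
Cyclone Fabian: ΔP = 63; V ≈ 6.23 × 63^0.605 ≈ 76.40 kt.
Difference ≈ 111.11 − 76.40 = 34.71 → 35 kt.

35 kt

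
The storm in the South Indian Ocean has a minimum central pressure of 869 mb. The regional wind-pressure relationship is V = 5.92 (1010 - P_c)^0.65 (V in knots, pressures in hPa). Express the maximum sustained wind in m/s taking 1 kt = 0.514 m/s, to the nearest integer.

ΔP = 1010 − 869 = 141 mb.
V ≈ 5.92 × 141^0.65 = 5.92 × 24.946 ≈ 147.677 kt.
147.677 × 0.514 ≈ 75.91 m/s → 76 m/s.

76 m/s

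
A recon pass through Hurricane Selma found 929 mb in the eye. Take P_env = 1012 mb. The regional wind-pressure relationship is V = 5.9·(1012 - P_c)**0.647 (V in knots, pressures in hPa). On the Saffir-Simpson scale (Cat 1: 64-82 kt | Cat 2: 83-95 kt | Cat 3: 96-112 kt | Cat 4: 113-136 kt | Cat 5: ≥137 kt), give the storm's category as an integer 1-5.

3

ΔP = 1012 − 929 = 83 mb.
V ≈ 5.9 × 83^0.647 = 5.9 × 17.44 ≈ 103 kt.
103 kt falls in the Category 3 band.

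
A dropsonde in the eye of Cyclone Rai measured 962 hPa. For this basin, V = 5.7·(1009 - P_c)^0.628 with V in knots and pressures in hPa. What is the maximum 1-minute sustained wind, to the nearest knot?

64 kt

ΔP = 1009 − 962 = 47 hPa.
47^0.628 ≈ 11.222.
V ≈ 5.7 × 11.222 ≈ 64.0 kt.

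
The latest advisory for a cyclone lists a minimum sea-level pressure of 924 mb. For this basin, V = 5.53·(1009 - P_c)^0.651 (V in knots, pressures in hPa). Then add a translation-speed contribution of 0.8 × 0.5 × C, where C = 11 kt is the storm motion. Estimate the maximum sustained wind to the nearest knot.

104 kt

ΔP = 1009 − 924 = 85 mb.
85^0.651 ≈ 18.032.
V ≈ 5.53 × 18.032 ≈ 99.7 kt.
Translation term: 0.8 × 0.5 × 11 = 4.4 kt.
Corrected V ≈ 104.1 kt → 104 kt.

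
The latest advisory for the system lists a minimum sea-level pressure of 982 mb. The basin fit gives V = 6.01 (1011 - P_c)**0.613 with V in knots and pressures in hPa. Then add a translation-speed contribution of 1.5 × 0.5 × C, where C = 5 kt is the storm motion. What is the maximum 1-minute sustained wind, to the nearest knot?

ΔP = 1011 − 982 = 29 mb.
29^0.613 ≈ 7.879.
V ≈ 6.01 × 7.879 ≈ 47.4 kt.
Translation term: 1.5 × 0.5 × 5 = 3.75 kt.
Corrected V ≈ 51.15 kt → 51 kt.

51 kt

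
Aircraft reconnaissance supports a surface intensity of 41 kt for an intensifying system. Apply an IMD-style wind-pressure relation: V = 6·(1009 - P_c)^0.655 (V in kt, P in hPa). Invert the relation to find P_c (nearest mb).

ΔP = (V / 6)^(1/0.655) = (41/6)^1.527.
41/6 = 6.833; 6.833^1.527 ≈ 18.80 mb.
P_c = 1009 − 18.80 = 990.20 ≈ 990 mb.

990 mb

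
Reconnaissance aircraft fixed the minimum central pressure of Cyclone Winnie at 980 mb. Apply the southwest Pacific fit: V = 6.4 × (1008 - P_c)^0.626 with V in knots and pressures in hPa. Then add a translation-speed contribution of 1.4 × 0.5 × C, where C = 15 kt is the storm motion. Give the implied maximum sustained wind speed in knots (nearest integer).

ΔP = 1008 − 980 = 28 mb.
28^0.626 ≈ 8.052.
V ≈ 6.4 × 8.052 ≈ 51.5 kt.
Translation term: 1.4 × 0.5 × 15 = 10.5 kt.
Corrected V ≈ 62 kt → 62 kt.

62 kt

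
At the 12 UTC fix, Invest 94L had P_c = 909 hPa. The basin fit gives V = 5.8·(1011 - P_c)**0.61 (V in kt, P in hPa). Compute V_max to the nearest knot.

97 kt

ΔP = 1011 − 909 = 102 hPa.
102^0.61 ≈ 16.798.
V ≈ 5.8 × 16.798 ≈ 97.4 kt.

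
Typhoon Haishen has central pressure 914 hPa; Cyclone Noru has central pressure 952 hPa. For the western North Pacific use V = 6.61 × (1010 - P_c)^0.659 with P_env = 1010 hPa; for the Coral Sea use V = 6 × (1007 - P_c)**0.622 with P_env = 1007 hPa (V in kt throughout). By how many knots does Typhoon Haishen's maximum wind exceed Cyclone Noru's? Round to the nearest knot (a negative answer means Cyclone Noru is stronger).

Typhoon Haishen: ΔP = 96; V ≈ 6.61 × 96^0.659 ≈ 133.82 kt.
Cyclone Noru: ΔP = 55; V ≈ 6 × 55^0.622 ≈ 72.55 kt.
Difference ≈ 133.82 − 72.55 = 61.27 → 61 kt.

61 kt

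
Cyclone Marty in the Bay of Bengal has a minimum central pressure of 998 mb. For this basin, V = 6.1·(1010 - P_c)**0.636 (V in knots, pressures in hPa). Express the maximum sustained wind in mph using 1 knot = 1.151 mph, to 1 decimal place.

34.1 mph

ΔP = 1010 − 998 = 12 mb.
V ≈ 6.1 × 12^0.636 = 6.1 × 4.857 ≈ 29.627 kt.
29.627 × 1.151 ≈ 34.10 mph → 34.1 mph.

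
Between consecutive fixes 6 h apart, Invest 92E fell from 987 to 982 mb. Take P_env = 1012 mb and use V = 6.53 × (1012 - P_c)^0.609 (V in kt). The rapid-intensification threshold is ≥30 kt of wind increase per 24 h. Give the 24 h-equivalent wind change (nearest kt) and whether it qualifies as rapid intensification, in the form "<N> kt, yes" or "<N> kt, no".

V₁: ΔP = 25, V ≈ 6.53 × 25^0.609 ≈ 46.37 kt.
V₂: ΔP = 30, V ≈ 6.53 × 30^0.609 ≈ 51.82 kt.
ΔV over 6 h = 5.45 kt → 24 h equivalent = 5.45 × 24/6 ≈ 21.80 kt.
22 kt < 30 kt ⇒ not rapid intensification.

22 kt, no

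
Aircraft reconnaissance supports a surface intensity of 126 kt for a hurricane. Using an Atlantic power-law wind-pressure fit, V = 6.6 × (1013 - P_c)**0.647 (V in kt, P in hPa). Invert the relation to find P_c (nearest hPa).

ΔP = (V / 6.6)^(1/0.647) = (126/6.6)^1.546.
126/6.6 = 19.091; 19.091^1.546 ≈ 95.42 hPa.
P_c = 1013 − 95.42 = 917.58 ≈ 918 hPa.

918 hPa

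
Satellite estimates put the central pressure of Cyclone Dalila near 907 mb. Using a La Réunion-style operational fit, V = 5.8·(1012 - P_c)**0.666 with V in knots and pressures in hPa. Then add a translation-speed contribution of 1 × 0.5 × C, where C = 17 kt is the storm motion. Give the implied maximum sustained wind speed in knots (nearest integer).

137 kt

ΔP = 1012 − 907 = 105 mb.
105^0.666 ≈ 22.188.
V ≈ 5.8 × 22.188 ≈ 128.7 kt.
Translation term: 1 × 0.5 × 17 = 8.5 kt.
Corrected V ≈ 137.2 kt → 137 kt.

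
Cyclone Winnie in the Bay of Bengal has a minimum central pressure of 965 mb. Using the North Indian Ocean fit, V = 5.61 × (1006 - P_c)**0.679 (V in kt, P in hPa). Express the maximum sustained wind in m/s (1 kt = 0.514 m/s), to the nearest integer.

36 m/s

ΔP = 1006 − 965 = 41 mb.
V ≈ 5.61 × 41^0.679 = 5.61 × 12.447 ≈ 69.830 kt.
69.830 × 0.514 ≈ 35.89 m/s → 36 m/s.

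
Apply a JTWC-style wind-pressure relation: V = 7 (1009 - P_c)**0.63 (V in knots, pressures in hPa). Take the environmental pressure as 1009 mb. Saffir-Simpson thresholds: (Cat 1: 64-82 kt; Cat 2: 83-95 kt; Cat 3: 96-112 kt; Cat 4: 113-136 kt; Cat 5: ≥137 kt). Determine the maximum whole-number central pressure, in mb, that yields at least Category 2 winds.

Category 2 begins at V = 83 kt.
Required ΔP = (83/7)^(1/0.63) = 11.857^1.587 ≈ 50.67 mb.
P_c ≤ 1009 − 50.67 = 958.33, so the highest integer P_c is 958 mb.

958 mb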